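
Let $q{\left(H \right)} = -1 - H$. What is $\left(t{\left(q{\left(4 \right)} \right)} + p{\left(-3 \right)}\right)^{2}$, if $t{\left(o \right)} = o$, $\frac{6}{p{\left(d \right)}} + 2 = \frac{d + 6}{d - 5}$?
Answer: $\frac{20449}{361} \approx 56.645$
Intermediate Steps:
$p{\left(d \right)} = \frac{6}{-2 + \frac{6 + d}{-5 + d}}$ ($p{\left(d \right)} = \frac{6}{-2 + \frac{d + 6}{d - 5}} = \frac{6}{-2 + \frac{6 + d}{-5 + d}}$)
$\left(t{\left(q{\left(4 \right)} \right)} + p{\left(-3 \right)}\right)^{2} = \left(\left(-1 - 4\right) + \frac{6 \left(5 - -3\right)}{-16 - 3}\right)^{2} = \left(\left(-1 - 4\right) + \frac{6 \left(5 + 3\right)}{-19}\right)^{2} = \left(-5 + 6 \left(- \frac{1}{19}\right) 8\right)^{2} = \left(-5 - \frac{48}{19}\right)^{2} = \left(- \frac{143}{19}\right)^{2} = \frac{20449}{361}$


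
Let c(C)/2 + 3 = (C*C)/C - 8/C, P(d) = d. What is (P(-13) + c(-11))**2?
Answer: 189225/121 ≈ 1563.8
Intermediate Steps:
c(C) = -6 - 16/C + 2*C (c(C) = -6 + 2*((C*C)/C - 8/C) = -6 + 2*(C**2/C - 8/C) = -6 + 2*(C - 8/C) = -6 + (-16/C + 2*C) = -6 - 16/C + 2*C)
(P(-13) + c(-11))**2 = (-13 + (-6 - 16/(-11) + 2*(-11)))**2 = (-13 + (-6 - 16*(-1/11) - 22))**2 = (-13 + (-6 + 16/11 - 22))**2 = (-13 - 292/11)**2 = (-435/11)**2 = 189225/121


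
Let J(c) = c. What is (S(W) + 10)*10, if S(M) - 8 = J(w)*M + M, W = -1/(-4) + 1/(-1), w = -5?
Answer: 210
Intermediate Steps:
W = -¾ (W = -1*(-¼) + 1*(-1) = ¼ - 1 = -¾ ≈ -0.75000)
S(M) = 8 - 4*M (S(M) = 8 + (-5*M + M) = 8 - 4*M)
(S(W) + 10)*10 = ((8 - 4*(-¾)) + 10)*10 = ((8 + 3) + 10)*10 = (11 + 10)*10 = 21*10 = 210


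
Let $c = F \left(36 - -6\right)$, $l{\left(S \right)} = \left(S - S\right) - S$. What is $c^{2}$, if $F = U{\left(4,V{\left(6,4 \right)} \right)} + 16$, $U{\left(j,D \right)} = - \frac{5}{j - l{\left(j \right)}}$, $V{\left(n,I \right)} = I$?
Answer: $\frac{6671889}{16} \approx 4.1699 \cdot 10^{5}$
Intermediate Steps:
$l{\left(S \right)} = - S$ ($l{\left(S \right)} = 0 - S = - S$)
$U{\left(j,D \right)} = - \frac{5}{2 j}$ ($U{\left(j,D \right)} = - \frac{5}{j - - j} = - \frac{5}{j + j} = - \frac{5}{2 j}$)
$F = \frac{123}{8}$ ($F = - \frac{5}{2 \cdot 4} + 16 = \left(- \frac{5}{2}\right) \frac{1}{4} + 16 = - \frac{5}{8} + 16 = \frac{123}{8} \approx 15.375$)
$c = \frac{2583}{4}$ ($c = \frac{123 \left(36 - -6\right)}{8} = \frac{123 \left(36 + 6\right)}{8} = \frac{123}{8} \cdot 42 = \frac{2583}{4} \approx 645.75$)
$c^{2} = \left(\frac{2583}{4}\right)^{2} = \frac{6671889}{16}$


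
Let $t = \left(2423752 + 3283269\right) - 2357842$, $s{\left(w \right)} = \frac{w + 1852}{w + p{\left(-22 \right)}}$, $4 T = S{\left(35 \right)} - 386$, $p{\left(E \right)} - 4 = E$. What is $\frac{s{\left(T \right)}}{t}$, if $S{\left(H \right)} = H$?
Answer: $- \frac{7057}{1416702717} \approx -4.9813 \cdot 10^{-6}$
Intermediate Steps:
$p{\left(E \right)} = 4 + E$
$T = - \frac{351}{4}$ ($T = \frac{35 - 386}{4} = \frac{1}{4} \left(-351\right) = - \frac{351}{4} \approx -87.75$)
$s{\left(w \right)} = \frac{1852 + w}{-18 + w}$ ($s{\left(w \right)} = \frac{w + 1852}{w + \left(4 - 22\right)} = \frac{1852 + w}{w - 18} = \frac{1852 + w}{-18 + w}$)
$t = 3349179$ ($t = 5707021 - 2357842 = 3349179$)
$\frac{s{\left(T \right)}}{t} = \frac{\frac{1}{-18 - \frac{351}{4}} \left(1852 - \frac{351}{4}\right)}{3349179} = \frac{1}{- \frac{423}{4}} \cdot \frac{7057}{4} \cdot \frac{1}{3349179} = \left(- \frac{4}{423}\right) \frac{7057}{4} \cdot \frac{1}{3349179} = \left(- \frac{7057}{423}\right) \frac{1}{3349179} = - \frac{7057}{1416702717}$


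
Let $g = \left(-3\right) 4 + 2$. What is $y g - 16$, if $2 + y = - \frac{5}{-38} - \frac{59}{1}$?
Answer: $\frac{11261}{19} \approx 592.68$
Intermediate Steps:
$g = -10$ ($g = -12 + 2 = -10$)
$y = - \frac{2313}{38}$ ($y = -2 - \left(59 - \frac{5}{38}\right) = -2 - \frac{2237}{38} = - \frac{2313}{38} \approx -60.868$)
$y g - 16 = \left(- \frac{2313}{38}\right) \left(-10\right) - 16 = \frac{11565}{19} - 16 = \frac{11261}{19}$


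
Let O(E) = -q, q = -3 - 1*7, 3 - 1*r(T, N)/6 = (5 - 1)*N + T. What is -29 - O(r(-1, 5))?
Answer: -39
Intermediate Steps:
r(T, N) = 18 - 24*N - 6*T (r(T, N) = 18 - 6*((5 - 1)*N + T) = 18 - 6*(4*N + T) = 18 - 6*(T + 4*N) = 18 + (-24*N - 6*T) = 18 - 24*N - 6*T)
q = -10 (q = -3 - 7 = -10)
O(E) = 10 (O(E) = -1*(-10) = 10)
-29 - O(r(-1, 5)) = -29 - 1*10 = -29 - 10 = -39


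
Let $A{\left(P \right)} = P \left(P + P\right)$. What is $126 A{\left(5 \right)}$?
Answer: $6300$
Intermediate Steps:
$A{\left(P \right)} = 2 P^{2}$ ($A{\left(P \right)} = P 2 P = 2 P^{2}$)
$126 A{\left(5 \right)} = 126 \cdot 2 \cdot 5^{2} = 126 \cdot 2 \cdot 25 = 126 \cdot 50 = 6300$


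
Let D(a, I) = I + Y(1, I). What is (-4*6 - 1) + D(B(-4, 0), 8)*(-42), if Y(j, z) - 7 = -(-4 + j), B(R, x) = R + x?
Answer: -781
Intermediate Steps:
Y(j, z) = 11 - j (Y(j, z) = 7 - (-4 + j) = 7 + (4 - j) = 11 - j)
D(a, I) = 10 + I (D(a, I) = I + (11 - 1*1) = I + (11 - 1) = I + 10 = 10 + I)
(-4*6 - 1) + D(B(-4, 0), 8)*(-42) = (-4*6 - 1) + (10 + 8)*(-42) = (-24 - 1) + 18*(-42) = -25 - 756 = -781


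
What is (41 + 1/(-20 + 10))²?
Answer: 167281/100 ≈ 1672.8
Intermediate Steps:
(41 + 1/(-20 + 10))² = (41 + 1/(-10))² = (41 - ⅒)² = (409/10)² = 167281/100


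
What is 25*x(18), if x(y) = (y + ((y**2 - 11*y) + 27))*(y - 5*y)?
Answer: -307800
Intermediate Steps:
x(y) = -4*y*(27 + y**2 - 10*y) (x(y) = (y + (27 + y**2 - 11*y))*(-4*y) = (27 + y**2 - 10*y)*(-4*y) = -4*y*(27 + y**2 - 10*y))
25*x(18) = 25*(4*18*(-27 - 1*18**2 + 10*18)) = 25*(4*18*(-27 - 1*324 + 180)) = 25*(4*18*(-27 - 324 + 180)) = 25*(4*18*(-171)) = 25*(-12312) = -307800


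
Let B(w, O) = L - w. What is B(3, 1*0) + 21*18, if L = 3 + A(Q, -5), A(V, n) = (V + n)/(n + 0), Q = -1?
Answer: 1896/5 ≈ 379.20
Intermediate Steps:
A(V, n) = (V + n)/n
L = 21/5 (L = 3 + (-1 - 5)/(-5) = 3 - ⅕*(-6) = 3 + 6/5 = 21/5 ≈ 4.2000)
B(w, O) = 21/5 - w
B(3, 1*0) + 21*18 = (21/5 - 1*3) + 21*18 = (21/5 - 3) + 378 = 6/5 + 378 = 1896/5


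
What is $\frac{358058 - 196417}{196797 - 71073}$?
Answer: $\frac{161641}{125724} \approx 1.2857$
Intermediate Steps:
$\frac{358058 - 196417}{196797 - 71073} = \frac{161641}{125724}$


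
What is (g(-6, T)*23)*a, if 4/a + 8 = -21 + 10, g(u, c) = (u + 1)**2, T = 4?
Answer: -2300/19 ≈ -121.05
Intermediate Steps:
g(u, c) = (1 + u)**2
a = -4/19 (a = 4/(-8 + (-21 + 10)) = 4/(-8 - 11) = 4/(-19) = 4*(-1/19) = -4/19 ≈ -0.21053)
(g(-6, T)*23)*a = ((1 - 6)**2*23)*(-4/19) = ((-5)**2*23)*(-4/19) = (25*23)*(-4/19) = 575*(-4/19) = -2300/19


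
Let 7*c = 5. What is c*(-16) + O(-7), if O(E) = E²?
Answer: 263/7 ≈ 37.571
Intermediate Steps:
c = 5/7 (c = (⅐)*5 = 5/7 ≈ 0.71429)
c*(-16) + O(-7) = (5/7)*(-16) + (-7)² = -80/7 + 49 = 263/7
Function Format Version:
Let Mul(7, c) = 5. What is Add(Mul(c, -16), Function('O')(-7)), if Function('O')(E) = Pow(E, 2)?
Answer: Rational(263, 7) ≈ 37.571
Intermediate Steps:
c = Rational(5, 7) (c = Mul(Rational(1, 7), 5) = Rational(5, 7) ≈ 0.71429)
Add(Mul(c, -16), Function('O')(-7)) = Add(Mul(Rational(5, 7), -16), Pow(-7, 2)) = Add(Rational(-80, 7), 49) = Rational(263, 7)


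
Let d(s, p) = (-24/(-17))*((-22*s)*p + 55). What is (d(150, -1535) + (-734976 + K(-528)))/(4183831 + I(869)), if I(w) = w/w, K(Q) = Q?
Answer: 13633719/8890643 ≈ 1.5335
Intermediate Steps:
I(w) = 1
d(s, p) = 1320/17 - 528*p*s/17 (d(s, p) = (-24*(-1/17))*(-22*p*s + 55) = 24*(55 - 22*p*s)/17 = 1320/17 - 528*p*s/17)
(d(150, -1535) + (-734976 + K(-528)))/(4183831 + I(869)) = ((1320/17 - 528/17*(-1535)*150) + (-734976 - 528))/(4183831 + 1) = ((1320/17 + 121572000/17) - 735504)/4183832 = (121573320/17 - 735504)*(1/4183832) = (109069752/17)*(1/4183832) = 13633719/8890643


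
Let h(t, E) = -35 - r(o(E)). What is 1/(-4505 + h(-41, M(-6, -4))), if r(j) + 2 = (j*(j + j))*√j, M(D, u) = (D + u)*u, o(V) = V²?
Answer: -1/204804538 ≈ -4.8827e-9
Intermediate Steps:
M(D, u) = u*(D + u)
r(j) = -2 + 2*j^(5/2) (r(j) = -2 + (j*(j + j))*√j = -2 + (j*(2*j))*√j = -2 + (2*j²)*√j = -2 + 2*j^(5/2))
h(t, E) = -33 - 2*(E²)^(5/2) (h(t, E) = -35 - (-2 + 2*(E²)^(5/2)) = -35 + (2 - 2*(E²)^(5/2)) = -33 - 2*(E²)^(5/2))
1/(-4505 + h(-41, M(-6, -4))) = 1/(-4505 + (-33 - 2*((-4*(-6 - 4))²)^(5/2))) = 1/(-4505 + (-33 - 2*((-4*(-10))²)^(5/2))) = 1/(-4505 + (-33 - 2*(40²)^(5/2))) = 1/(-4505 + (-33 - 2*1600^(5/2))) = 1/(-4505 + (-33 - 2*102400000)) = 1/(-4505 + (-33 - 204800000)) = 1/(-4505 - 204800033) = 1/(-204804538) = -1/204804538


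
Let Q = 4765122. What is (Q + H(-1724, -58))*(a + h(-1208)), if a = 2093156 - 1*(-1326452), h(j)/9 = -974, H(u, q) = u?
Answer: 16247197961116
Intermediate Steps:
h(j) = -8766 (h(j) = 9*(-974) = -8766)
a = 3419608 (a = 2093156 + 1326452 = 3419608)
(Q + H(-1724, -58))*(a + h(-1208)) = (4765122 - 1724)*(3419608 - 8766) = 4763398*3410842 = 16247197961116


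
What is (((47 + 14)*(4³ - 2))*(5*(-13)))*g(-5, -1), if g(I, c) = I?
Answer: 1229150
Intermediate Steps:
(((47 + 14)*(4³ - 2))*(5*(-13)))*g(-5, -1) = (((47 + 14)*(4³ - 2))*(5*(-13)))*(-5) = ((61*(64 - 2))*(-65))*(-5) = ((61*62)*(-65))*(-5) = (3782*(-65))*(-5) = -245830*(-5) = 1229150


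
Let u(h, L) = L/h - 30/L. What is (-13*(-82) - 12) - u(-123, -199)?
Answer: 25755467/24477 ≈ 1052.2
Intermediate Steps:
u(h, L) = -30/L + L/h
(-13*(-82) - 12) - u(-123, -199) = (-13*(-82) - 12) - (-30/(-199) - 199/(-123)) = (1066 - 12) - (-30*(-1/199) - 199*(-1/123)) = 1054 - (30/199 + 199/123) = 1054 - 1*43291/24477 = 1054 - 43291/24477 = 25755467/24477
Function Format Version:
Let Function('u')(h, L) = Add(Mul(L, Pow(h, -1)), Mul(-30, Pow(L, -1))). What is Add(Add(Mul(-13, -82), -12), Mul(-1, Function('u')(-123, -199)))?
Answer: Rational(25755467, 24477) ≈ 1052.2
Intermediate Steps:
Function('u')(h, L) = Add(Mul(-30, Pow(L, -1)), Mul(L, Pow(h, -1)))
Add(Add(Mul(-13, -82), -12), Mul(-1, Function('u')(-123, -199))) = Add(Add(Mul(-13, -82), -12), Mul(-1, Add(Mul(-30, Pow(-199, -1)), Mul(-199, Pow(-123, -1))))) = Add(Add(1066, -12), Mul(-1, Add(Mul(-30, Rational(-1, 199)), Mul(-199, Rational(-1, 123))))) = Add(1054, Mul(-1, Add(Rational(30, 199), Rational(199, 123)))) = Add(1054, Mul(-1, Rational(43291, 24477))) = Add(1054, Rational(-43291, 24477)) = Rational(25755467, 24477)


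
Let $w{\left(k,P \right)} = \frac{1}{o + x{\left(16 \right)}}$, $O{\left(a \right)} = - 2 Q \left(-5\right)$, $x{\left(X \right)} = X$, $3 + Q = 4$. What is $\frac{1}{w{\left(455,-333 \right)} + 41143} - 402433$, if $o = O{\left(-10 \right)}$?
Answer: $- \frac{430490226301}{1069719} \approx -4.0243 \cdot 10^{5}$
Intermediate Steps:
$Q = 1$ ($Q = -3 + 4 = 1$)
$O{\left(a \right)} = 10$ ($O{\left(a \right)} = \left(-2\right) 1 \left(-5\right) = \left(-2\right) \left(-5\right) = 10$)
$o = 10$
$w{\left(k,P \right)} = \frac{1}{26}$ ($w{\left(k,P \right)} = \frac{1}{10 + 16} = \frac{1}{26}$)
$\frac{1}{w{\left(455,-333 \right)} + 41143} - 402433 = \frac{1}{\frac{1}{26} + 41143} - 402433 = \frac{1}{\frac{1069719}{26}} - 402433 = \frac{26}{1069719} - 402433 = - \frac{430490226301}{1069719}$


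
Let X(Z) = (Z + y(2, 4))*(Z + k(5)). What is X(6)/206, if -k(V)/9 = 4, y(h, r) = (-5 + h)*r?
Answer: 90/103 ≈ 0.87379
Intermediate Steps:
y(h, r) = r*(-5 + h)
k(V) = -36 (k(V) = -9*4 = -36)
X(Z) = (-36 + Z)*(-12 + Z) (X(Z) = (Z + 4*(-5 + 2))*(Z - 36) = (Z + 4*(-3))*(-36 + Z) = (Z - 12)*(-36 + Z) = (-12 + Z)*(-36 + Z) = (-36 + Z)*(-12 + Z))
X(6)/206 = (432 + 6**2 - 48*6)/206 = (432 + 36 - 288)*(1/206) = 180*(1/206) = 90/103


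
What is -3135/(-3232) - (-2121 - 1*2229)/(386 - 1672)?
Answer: -5013795/2078176 ≈ -2.4126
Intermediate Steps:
-3135/(-3232) - (-2121 - 1*2229)/(386 - 1672) = -3135*(-1/3232) - (-2121 - 2229)/(-1286) = 3135/3232 - (-4350)*(-1)/1286 = 3135/3232 - 1*2175/643 = 3135/3232 - 2175/643 = -5013795/2078176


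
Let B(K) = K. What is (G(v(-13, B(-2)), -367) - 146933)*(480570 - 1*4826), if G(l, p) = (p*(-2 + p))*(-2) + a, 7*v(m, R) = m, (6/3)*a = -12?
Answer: -198758707040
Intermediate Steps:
a = -6 (a = (½)*(-12) = -6)
v(m, R) = m/7
G(l, p) = -6 - 2*p*(-2 + p) (G(l, p) = (p*(-2 + p))*(-2) - 6 = -2*p*(-2 + p) - 6 = -6 - 2*p*(-2 + p))
(G(v(-13, B(-2)), -367) - 146933)*(480570 - 1*4826) = ((-6 - 2*(-367)² + 4*(-367)) - 146933)*(480570 - 1*4826) = ((-6 - 2*134689 - 1468) - 146933)*(480570 - 4826) = ((-6 - 269378 - 1468) - 146933)*475744 = (-270852 - 146933)*475744 = -417785*475744 = -198758707040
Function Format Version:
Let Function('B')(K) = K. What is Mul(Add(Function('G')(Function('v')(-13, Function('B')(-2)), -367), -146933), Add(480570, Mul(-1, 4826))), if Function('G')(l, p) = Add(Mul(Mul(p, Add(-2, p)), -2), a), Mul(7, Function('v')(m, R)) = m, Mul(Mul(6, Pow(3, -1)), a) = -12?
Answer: -198758707040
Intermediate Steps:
a = -6 (a = Mul(Rational(1, 2), -12) = -6)
Function('v')(m, R) = Mul(Rational(1, 7), m)
Function('G')(l, p) = Add(-6, Mul(-2, p, Add(-2, p))) (Function('G')(l, p) = Add(Mul(Mul(p, Add(-2, p)), -2), -6) = Add(Mul(-2, p, Add(-2, p)), -6) = Add(-6, Mul(-2, p, Add(-2, p))))
Mul(Add(Function('G')(Function('v')(-13, Function('B')(-2)), -367), -146933), Add(480570, Mul(-1, 4826))) = Mul(Add(Add(-6, Mul(-2, Pow(-367, 2)), Mul(4, -367)), -146933), Add(480570, Mul(-1, 4826))) = Mul(Add(Add(-6, Mul(-2, 134689), -1468), -146933), Add(480570, -4826)) = Mul(Add(Add(-6, -269378, -1468), -146933), 475744) = Mul(Add(-270852, -146933), 475744) = Mul(-417785, 475744) = -198758707040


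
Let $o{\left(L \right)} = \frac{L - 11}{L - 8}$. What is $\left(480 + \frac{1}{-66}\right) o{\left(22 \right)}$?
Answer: $\frac{31679}{84} \approx 377.13$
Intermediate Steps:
$o{\left(L \right)} = \frac{-11 + L}{-8 + L}$
$\left(480 + \frac{1}{-66}\right) o{\left(22 \right)} = \left(480 + \frac{1}{-66}\right) \frac{-11 + 22}{-8 + 22} = \left(480 - \frac{1}{66}\right) \frac{1}{14} \cdot 11 = \frac{31679 \cdot \frac{1}{14} \cdot 11}{66} = \frac{31679}{66} \cdot \frac{11}{14} = \frac{31679}{84}$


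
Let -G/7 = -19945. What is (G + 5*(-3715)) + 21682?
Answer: 142722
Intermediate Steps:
G = 139615 (G = -7*(-19945) = 139615)
(G + 5*(-3715)) + 21682 = (139615 + 5*(-3715)) + 21682 = (139615 - 18575) + 21682 = 121040 + 21682 = 142722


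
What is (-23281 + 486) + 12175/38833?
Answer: -885186060/38833 ≈ -22795.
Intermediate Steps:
(-23281 + 486) + 12175/38833 = -22795 + 12175*(1/38833) = -22795 + 12175/38833 = -885186060/38833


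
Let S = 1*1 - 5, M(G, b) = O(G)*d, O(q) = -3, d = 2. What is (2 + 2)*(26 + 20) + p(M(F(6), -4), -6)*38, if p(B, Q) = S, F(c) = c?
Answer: 32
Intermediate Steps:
M(G, b) = -6 (M(G, b) = -3*2 = -6)
S = -4 (S = 1 - 5 = -4)
p(B, Q) = -4
(2 + 2)*(26 + 20) + p(M(F(6), -4), -6)*38 = (2 + 2)*(26 + 20) - 4*38 = 4*46 - 152 = 184 - 152 = 32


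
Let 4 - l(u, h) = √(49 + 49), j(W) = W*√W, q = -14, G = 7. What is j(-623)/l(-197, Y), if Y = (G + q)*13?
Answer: 1246*I*√623/41 + 4361*I*√1246/82 ≈ 2635.8*I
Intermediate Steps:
Y = -91 (Y = (7 - 14)*13 = -7*13 = -91)
j(W) = W^(3/2)
l(u, h) = 4 - 7*√2 (l(u, h) = 4 - √(49 + 49) = 4 - √98 = 4 - 7*√2)
j(-623)/l(-197, Y) = (-623)^(3/2)/(4 - 7*√2) = (-623*I*√623)/(4 - 7*√2) = -623*I*√623/(4 - 7*√2)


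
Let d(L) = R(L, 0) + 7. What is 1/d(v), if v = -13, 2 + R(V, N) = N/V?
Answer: ⅕ ≈ 0.20000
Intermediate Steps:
R(V, N) = -2 + N/V
d(L) = 5 (d(L) = (-2 + 0/L) + 7 = (-2 + 0) + 7 = -2 + 7 = 5)
1/d(v) = 1/5 = ⅕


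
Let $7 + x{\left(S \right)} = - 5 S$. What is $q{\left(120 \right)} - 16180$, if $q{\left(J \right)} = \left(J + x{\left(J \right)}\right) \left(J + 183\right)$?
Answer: $-163741$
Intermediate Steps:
$x{\left(S \right)} = -7 - 5 S$
$q{\left(J \right)} = \left(-7 - 4 J\right) \left(183 + J\right)$ ($q{\left(J \right)} = \left(J - \left(7 + 5 J\right)\right) \left(J + 183\right) = \left(-7 - 4 J\right) \left(183 + J\right)$)
$q{\left(120 \right)} - 16180 = \left(-1281 - 88680 - 4 \cdot 120^{2}\right) - 16180 = \left(-1281 - 88680 - 57600\right) - 16180 = -147561 - 16180 = -163741$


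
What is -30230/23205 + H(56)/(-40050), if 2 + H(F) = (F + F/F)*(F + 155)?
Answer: -3972671/2478294 ≈ -1.6030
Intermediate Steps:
H(F) = -2 + (1 + F)*(155 + F) (H(F) = -2 + (F + F/F)*(F + 155) = -2 + (F + 1)*(155 + F) = -2 + (1 + F)*(155 + F))
-30230/23205 + H(56)/(-40050) = -30230/23205 + (153 + 56² + 156*56)/(-40050) = -30230*1/23205 + (153 + 3136 + 8736)*(-1/40050) = -6046/4641 + 12025*(-1/40050) = -6046/4641 - 481/1602 = -3972671/2478294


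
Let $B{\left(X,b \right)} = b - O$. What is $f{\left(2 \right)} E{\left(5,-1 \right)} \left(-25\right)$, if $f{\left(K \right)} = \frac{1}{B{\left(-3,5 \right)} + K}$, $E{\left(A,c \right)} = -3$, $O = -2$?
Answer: $\frac{25}{3} \approx 8.3333$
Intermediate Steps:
$B{\left(X,b \right)} = 2 + b$ ($B{\left(X,b \right)} = b - -2 = b + 2 = 2 + b$)
$f{\left(K \right)} = \frac{1}{7 + K}$ ($f{\left(K \right)} = \frac{1}{\left(2 + 5\right) + K} = \frac{1}{7 + K}$)
$f{\left(2 \right)} E{\left(5,-1 \right)} \left(-25\right) = \frac{1}{7 + 2} \left(-3\right) \left(-25\right) = \frac{1}{9} \left(-3\right) \left(-25\right) = \left(- \frac{1}{3}\right) \left(-25\right) = \frac{25}{3}$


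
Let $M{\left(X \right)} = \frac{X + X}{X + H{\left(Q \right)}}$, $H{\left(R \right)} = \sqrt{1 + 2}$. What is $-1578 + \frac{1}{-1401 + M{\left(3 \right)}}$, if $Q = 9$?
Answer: $- \frac{1028015392}{651467} + \frac{\sqrt{3}}{1954401} \approx -1578.0$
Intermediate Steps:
$H{\left(R \right)} = \sqrt{3}$
$M{\left(X \right)} = \frac{2 X}{X + \sqrt{3}}$ ($M{\left(X \right)} = \frac{X + X}{X + \sqrt{3}} = \frac{2 X}{X + \sqrt{3}}$)
$-1578 + \frac{1}{-1401 + M{\left(3 \right)}} = -1578 + \frac{1}{-1401 + 2 \cdot 3 \frac{1}{3 + \sqrt{3}}} = -1578 + \frac{1}{-1401 + \frac{6}{3 + \sqrt{3}}}$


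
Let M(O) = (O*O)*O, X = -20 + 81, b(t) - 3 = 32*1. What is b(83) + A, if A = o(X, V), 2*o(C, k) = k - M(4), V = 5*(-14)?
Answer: -32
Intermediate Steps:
b(t) = 35 (b(t) = 3 + 32*1 = 3 + 32 = 35)
X = 61
M(O) = O**3 (M(O) = O**2*O = O**3)
V = -70
o(C, k) = -32 + k/2 (o(C, k) = (k - 1*4**3)/2 = (k - 1*64)/2 = (k - 64)/2 = (-64 + k)/2 = -32 + k/2)
A = -67 (A = -32 + (1/2)*(-70) = -32 - 35 = -67)
b(83) + A = 35 - 67 = -32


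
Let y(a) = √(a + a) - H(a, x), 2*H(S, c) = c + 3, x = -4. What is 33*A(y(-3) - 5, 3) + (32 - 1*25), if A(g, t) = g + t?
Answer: -85/2 + 33*I*√6 ≈ -42.5 + 80.833*I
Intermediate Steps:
H(S, c) = 3/2 + c/2 (H(S, c) = (c + 3)/2 = (3 + c)/2 = 3/2 + c/2)
y(a) = ½ + √2*√a (y(a) = √(a + a) - (3/2 + (½)*(-4)) = √(2*a) - (3/2 - 2) = √2*√a - 1*(-½) = √2*√a + ½ = ½ + √2*√a)
33*A(y(-3) - 5, 3) + (32 - 1*25) = 33*(((½ + √2*√(-3)) - 5) + 3) + (32 - 1*25) = 33*(((½ + √2*(I*√3)) - 5) + 3) + (32 - 25) = 33*(((½ + I*√6) - 5) + 3) + 7 = 33*((-9/2 + I*√6) + 3) + 7 = 33*(-3/2 + I*√6) + 7 = (-99/2 + 33*I*√6) + 7 = -85/2 + 33*I*√6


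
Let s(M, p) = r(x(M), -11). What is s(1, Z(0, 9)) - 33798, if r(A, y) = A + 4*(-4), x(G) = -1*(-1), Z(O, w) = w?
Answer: -33813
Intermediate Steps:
x(G) = 1
r(A, y) = -16 + A (r(A, y) = A - 16 = -16 + A)
s(M, p) = -15 (s(M, p) = -16 + 1 = -15)
s(1, Z(0, 9)) - 33798 = -15 - 33798 = -33813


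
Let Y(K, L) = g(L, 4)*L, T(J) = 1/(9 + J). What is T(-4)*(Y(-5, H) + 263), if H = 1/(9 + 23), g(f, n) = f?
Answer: 269313/5120 ≈ 52.600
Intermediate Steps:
H = 1/32 ≈ 0.031250
Y(K, L) = L**2 (Y(K, L) = L*L = L**2)
T(-4)*(Y(-5, H) + 263) = ((1/32)**2 + 263)/(9 - 4) = (1/1024 + 263)/5 = (1/5)*(269313/1024) = 269313/5120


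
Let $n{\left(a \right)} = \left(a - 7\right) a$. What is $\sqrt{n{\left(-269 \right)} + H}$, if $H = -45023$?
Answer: $\sqrt{29221} \approx 170.94$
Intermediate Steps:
$n{\left(a \right)} = a \left(-7 + a\right)$ ($n{\left(a \right)} = \left(-7 + a\right) a = a \left(-7 + a\right)$)
$\sqrt{n{\left(-269 \right)} + H} = \sqrt{- 269 \left(-7 - 269\right) - 45023} = \sqrt{\left(-269\right) \left(-276\right) - 45023} = \sqrt{74244 - 45023} = \sqrt{29221}$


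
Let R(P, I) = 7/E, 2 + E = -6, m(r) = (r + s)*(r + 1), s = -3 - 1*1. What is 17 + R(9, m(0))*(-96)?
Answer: 101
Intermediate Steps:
s = -4 (s = -3 - 1 = -4)
m(r) = (1 + r)*(-4 + r) (m(r) = (r - 4)*(r + 1) = (-4 + r)*(1 + r) = (1 + r)*(-4 + r))
E = -8 (E = -2 - 6 = -8)
R(P, I) = -7/8 (R(P, I) = 7/(-8) = 7*(-1/8) = -7/8)
17 + R(9, m(0))*(-96) = 17 - 7/8*(-96) = 17 + 84 = 101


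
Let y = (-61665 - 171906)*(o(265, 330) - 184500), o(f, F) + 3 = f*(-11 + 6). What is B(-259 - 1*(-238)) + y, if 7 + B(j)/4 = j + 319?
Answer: 43404032952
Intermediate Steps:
o(f, F) = -3 - 5*f (o(f, F) = -3 + f*(-11 + 6) = -3 + f*(-5) = -3 - 5*f)
B(j) = 1248 + 4*j (B(j) = -28 + 4*(j + 319) = -28 + 4*(319 + j) = -28 + (1276 + 4*j) = 1248 + 4*j)
y = 43404031788 (y = (-61665 - 171906)*((-3 - 5*265) - 184500) = -233571*((-3 - 1325) - 184500) = -233571*(-1328 - 184500) = -233571*(-185828) = 43404031788)
B(-259 - 1*(-238)) + y = (1248 + 4*(-259 - 1*(-238))) + 43404031788 = (1248 + 4*(-259 + 238)) + 43404031788 = (1248 + 4*(-21)) + 43404031788 = (1248 - 84) + 43404031788 = 1164 + 43404031788 = 43404032952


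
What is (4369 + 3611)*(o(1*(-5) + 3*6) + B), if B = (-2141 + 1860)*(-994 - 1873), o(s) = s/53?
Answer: 340731987120/53 ≈ 6.4289e+9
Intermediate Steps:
o(s) = s/53 (o(s) = s*(1/53) = s/53)
B = 805627 (B = -281*(-2867) = 805627)
(4369 + 3611)*(o(1*(-5) + 3*6) + B) = (4369 + 3611)*((1*(-5) + 3*6)/53 + 805627) = 7980*((-5 + 18)/53 + 805627) = 7980*((1/53)*13 + 805627) = 7980*(13/53 + 805627) = 7980*(42698244/53) = 340731987120/53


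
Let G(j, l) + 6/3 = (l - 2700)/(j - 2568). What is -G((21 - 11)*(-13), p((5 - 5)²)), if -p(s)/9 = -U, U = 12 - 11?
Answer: 2705/2698 ≈ 1.0026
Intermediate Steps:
U = 1
p(s) = 9 (p(s) = -(-9) = -9*(-1) = 9)
G(j, l) = -2 + (-2700 + l)/(-2568 + j) (G(j, l) = -2 + (l - 2700)/(j - 2568) = -2 + (-2700 + l)/(-2568 + j))
-G((21 - 11)*(-13), p((5 - 5)²)) = -(2436 + 9 - 2*(21 - 11)*(-13))/(-2568 + (21 - 11)*(-13)) = -(2436 + 9 - 20*(-13))/(-2568 + 10*(-13)) = -(2436 + 9 - 2*(-130))/(-2568 - 130) = -(2436 + 9 + 260)/(-2698) = -(-1)*2705/2698 = -1*(-2705/2698) = 2705/2698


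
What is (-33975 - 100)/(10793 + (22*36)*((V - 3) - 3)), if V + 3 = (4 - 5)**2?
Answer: -34075/4457 ≈ -7.6453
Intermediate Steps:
V = -2 (V = -3 + (4 - 5)**2 = -3 + (-1)**2 = -3 + 1 = -2)
(-33975 - 100)/(10793 + (22*36)*((V - 3) - 3)) = (-33975 - 100)/(10793 + (22*36)*((-2 - 3) - 3)) = -34075/(10793 + 792*(-5 - 3)) = -34075/(10793 + 792*(-8)) = -34075/(10793 - 6336) = -34075/4457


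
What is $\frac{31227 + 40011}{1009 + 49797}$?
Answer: $\frac{35619}{25403} \approx 1.4022$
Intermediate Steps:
$\frac{31227 + 40011}{1009 + 49797} = \frac{71238}{50806} = 71238 \cdot \frac{1}{50806} = \frac{35619}{25403}$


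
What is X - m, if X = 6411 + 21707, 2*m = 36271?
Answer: 19965/2 ≈ 9982.5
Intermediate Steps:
m = 36271/2 (m = (½)*36271 = 36271/2 ≈ 18136.)
X = 28118
X - m = 28118 - 1*36271/2 = 28118 - 36271/2 = 19965/2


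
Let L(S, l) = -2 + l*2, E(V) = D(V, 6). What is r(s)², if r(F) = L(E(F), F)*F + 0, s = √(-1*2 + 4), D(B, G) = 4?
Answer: 24 - 16*√2 ≈ 1.3726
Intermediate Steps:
E(V) = 4
s = √2 (s = √(-2 + 4) = √2 ≈ 1.4142)
L(S, l) = -2 + 2*l
r(F) = F*(-2 + 2*F) (r(F) = (-2 + 2*F)*F + 0 = F*(-2 + 2*F) + 0 = F*(-2 + 2*F))
r(s)² = (2*√2*(-1 + √2))² = 8*(-1 + √2)²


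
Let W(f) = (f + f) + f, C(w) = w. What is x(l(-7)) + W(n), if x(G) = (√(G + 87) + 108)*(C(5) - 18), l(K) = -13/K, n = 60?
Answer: -1224 - 13*√4354/7 ≈ -1346.5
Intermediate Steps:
W(f) = 3*f (W(f) = 2*f + f = 3*f)
x(G) = -1404 - 13*√(87 + G) (x(G) = (√(G + 87) + 108)*(5 - 18) = (√(87 + G) + 108)*(-13) = (108 + √(87 + G))*(-13) = -1404 - 13*√(87 + G))
x(l(-7)) + W(n) = (-1404 - 13*√(87 - 13/(-7))) + 3*60 = (-1404 - 13*√(87 - 13*(-⅐))) + 180 = (-1404 - 13*√(87 + 13/7)) + 180 = (-1404 - 13*√4354/7) + 180 = -1224 - 13*√4354/7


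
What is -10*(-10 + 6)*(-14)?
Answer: -560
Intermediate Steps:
-10*(-10 + 6)*(-14) = -10*(-4)*(-14) = 40*(-14) = -560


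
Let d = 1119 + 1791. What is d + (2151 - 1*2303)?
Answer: 2758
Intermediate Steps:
d = 2910
d + (2151 - 1*2303) = 2910 + (2151 - 1*2303) = 2910 + (2151 - 2303) = 2910 - 152 = 2758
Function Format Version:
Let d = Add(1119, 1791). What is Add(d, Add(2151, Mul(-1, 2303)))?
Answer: 2758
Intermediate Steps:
d = 2910
Add(d, Add(2151, Mul(-1, 2303))) = Add(2910, Add(2151, Mul(-1, 2303))) = Add(2910, Add(2151, -2303)) = Add(2910, -152) = 2758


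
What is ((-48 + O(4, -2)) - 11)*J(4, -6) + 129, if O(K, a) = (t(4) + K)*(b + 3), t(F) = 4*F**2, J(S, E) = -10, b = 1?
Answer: -2001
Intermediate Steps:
O(K, a) = 256 + 4*K (O(K, a) = (4*4**2 + K)*(1 + 3) = (4*16 + K)*4 = (64 + K)*4 = 256 + 4*K)
((-48 + O(4, -2)) - 11)*J(4, -6) + 129 = ((-48 + (256 + 4*4)) - 11)*(-10) + 129 = ((-48 + (256 + 16)) - 11)*(-10) + 129 = ((-48 + 272) - 11)*(-10) + 129 = (224 - 11)*(-10) + 129 = 213*(-10) + 129 = -2130 + 129 = -2001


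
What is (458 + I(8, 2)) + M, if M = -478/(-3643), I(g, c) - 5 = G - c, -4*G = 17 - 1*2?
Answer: 6664959/14572 ≈ 457.38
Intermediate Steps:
G = -15/4 (G = -(17 - 1*2)/4 = -(17 - 2)/4 = -¼*15 = -15/4 ≈ -3.7500)
I(g, c) = 5/4 - c (I(g, c) = 5 + (-15/4 - c) = 5/4 - c)
M = 478/3643 (M = -478*(-1/3643) = 478/3643 ≈ 0.13121)
(458 + I(8, 2)) + M = (458 + (5/4 - 1*2)) + 478/3643 = (458 + (5/4 - 2)) + 478/3643 = (458 - ¾) + 478/3643 = 1829/4 + 478/3643 = 6664959/14572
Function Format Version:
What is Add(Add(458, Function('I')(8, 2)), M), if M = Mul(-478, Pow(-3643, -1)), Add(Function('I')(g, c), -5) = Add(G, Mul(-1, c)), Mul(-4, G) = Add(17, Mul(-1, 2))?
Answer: Rational(6664959, 14572) ≈ 457.38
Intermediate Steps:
G = Rational(-15, 4) (G = Mul(Rational(-1, 4), Add(17, Mul(-1, 2))) = Mul(Rational(-1, 4), Add(17, -2)) = Mul(Rational(-1, 4), 15) = Rational(-15, 4) ≈ -3.7500)
Function('I')(g, c) = Add(Rational(5, 4), Mul(-1, c)) (Function('I')(g, c) = Add(5, Add(Rational(-15, 4), Mul(-1, c))) = Add(Rational(5, 4), Mul(-1, c)))
M = Rational(478, 3643) (M = Mul(-478, Rational(-1, 3643)) = Rational(478, 3643) ≈ 0.13121)
Add(Add(458, Function('I')(8, 2)), M) = Add(Add(458, Add(Rational(5, 4), Mul(-1, 2))), Rational(478, 3643)) = Add(Add(458, Add(Rational(5, 4), -2)), Rational(478, 3643)) = Add(Add(458, Rational(-3, 4)), Rational(478, 3643)) = Add(Rational(1829, 4), Rational(478, 3643)) = Rational(6664959, 14572)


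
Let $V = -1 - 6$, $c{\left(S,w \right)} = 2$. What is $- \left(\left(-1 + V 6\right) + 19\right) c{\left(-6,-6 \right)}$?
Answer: $48$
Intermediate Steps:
$V = -7$ ($V = -1 - 6 = -7$)
$- \left(\left(-1 + V 6\right) + 19\right) c{\left(-6,-6 \right)} = - \left(\left(-1 - 42\right) + 19\right) 2 = - \left(-43 + 19\right) 2 = - \left(-24\right) 2 = \left(-1\right) \left(-48\right) = 48$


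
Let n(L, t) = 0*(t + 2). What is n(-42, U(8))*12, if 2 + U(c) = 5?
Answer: 0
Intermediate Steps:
U(c) = 3 (U(c) = -2 + 5 = 3)
n(L, t) = 0 (n(L, t) = 0*(2 + t) = 0)
n(-42, U(8))*12 = 0*12 = 0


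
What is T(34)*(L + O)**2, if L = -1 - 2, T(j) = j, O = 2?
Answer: 34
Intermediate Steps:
L = -3
T(34)*(L + O)**2 = 34*(-3 + 2)**2 = 34*(-1)**2 = 34*1 = 34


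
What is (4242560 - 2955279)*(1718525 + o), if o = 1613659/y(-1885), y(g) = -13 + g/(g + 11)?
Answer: 45831438058070979/22477 ≈ 2.0390e+12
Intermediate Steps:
y(g) = -13 + g/(11 + g)
o = -3023996966/22477 (o = 1613659/(((-143 - 12*(-1885))/(11 - 1885))) = 1613659/(((-143 + 22620)/(-1874))) = 1613659/((-1/1874*22477)) = 1613659/(-22477/1874) = 1613659*(-1874/22477) = -3023996966/22477 ≈ -1.3454e+5)
(4242560 - 2955279)*(1718525 + o) = (4242560 - 2955279)*(1718525 - 3023996966/22477) = 1287281*(35603289459/22477) = 45831438058070979/22477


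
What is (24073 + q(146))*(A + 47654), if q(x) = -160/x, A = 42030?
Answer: 157597119316/73 ≈ 2.1589e+9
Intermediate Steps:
(24073 + q(146))*(A + 47654) = (24073 - 160/146)*(42030 + 47654) = (24073 - 160*1/146)*89684 = (24073 - 80/73)*89684 = (1757249/73)*89684 = 157597119316/73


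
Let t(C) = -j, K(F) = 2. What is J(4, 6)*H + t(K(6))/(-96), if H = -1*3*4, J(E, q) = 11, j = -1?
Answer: -12673/96 ≈ -132.01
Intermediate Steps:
t(C) = 1 (t(C) = -1*(-1) = 1)
H = -12 (H = -3*4 = -12)
J(4, 6)*H + t(K(6))/(-96) = 11*(-12) + 1/(-96) = -132 + 1*(-1/96) = -132 - 1/96 = -12673/96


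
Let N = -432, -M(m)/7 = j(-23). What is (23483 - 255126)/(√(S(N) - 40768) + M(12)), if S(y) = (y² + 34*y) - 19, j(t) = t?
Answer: 37294523/105228 - 231643*√131149/105228 ≈ -442.79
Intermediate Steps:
M(m) = 161 (M(m) = -7*(-23) = 161)
S(y) = -19 + y² + 34*y
(23483 - 255126)/(√(S(N) - 40768) + M(12)) = (23483 - 255126)/(√((-19 + (-432)² + 34*(-432)) - 40768) + 161) = -231643/(√((-19 + 186624 - 14688) - 40768) + 161) = -231643/(√(171917 - 40768) + 161) = -231643/(√131149 + 161) = -231643/(161 + √131149)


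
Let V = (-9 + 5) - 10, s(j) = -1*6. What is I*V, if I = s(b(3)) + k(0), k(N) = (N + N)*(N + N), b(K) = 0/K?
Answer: 84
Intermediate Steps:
b(K) = 0
k(N) = 4*N**2 (k(N) = (2*N)*(2*N) = 4*N**2)
s(j) = -6
V = -14 (V = -4 - 10 = -14)
I = -6 (I = -6 + 4*0**2 = -6 + 4*0 = -6 + 0 = -6)
I*V = -6*(-14) = 84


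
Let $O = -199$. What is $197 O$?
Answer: $-39203$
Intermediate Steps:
$197 O = 197 \left(-199\right) = -39203$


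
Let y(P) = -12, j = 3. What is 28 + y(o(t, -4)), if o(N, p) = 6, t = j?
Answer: 16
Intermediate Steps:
t = 3
28 + y(o(t, -4)) = 28 - 12 = 16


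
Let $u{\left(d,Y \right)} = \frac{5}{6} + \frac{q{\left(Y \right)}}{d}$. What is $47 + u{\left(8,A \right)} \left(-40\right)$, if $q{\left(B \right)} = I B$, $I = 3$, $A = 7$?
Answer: $- \frac{274}{3} \approx -91.333$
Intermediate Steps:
$q{\left(B \right)} = 3 B$
$u{\left(d,Y \right)} = \frac{5}{6} + \frac{3 Y}{d}$
$47 + u{\left(8,A \right)} \left(-40\right) = 47 + \left(\frac{5}{6} + 3 \cdot 7 \cdot \frac{1}{8}\right) \left(-40\right) = 47 + \left(\frac{5}{6} + \frac{21}{8}\right) \left(-40\right) = 47 + \frac{83}{24} \left(-40\right) = 47 - \frac{415}{3} = - \frac{274}{3}$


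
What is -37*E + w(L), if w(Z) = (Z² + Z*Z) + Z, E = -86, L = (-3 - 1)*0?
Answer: 3182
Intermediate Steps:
L = 0 (L = -4*0 = 0)
w(Z) = Z + 2*Z² (w(Z) = (Z² + Z²) + Z = 2*Z² + Z = Z + 2*Z²)
-37*E + w(L) = -37*(-86) + 0*(1 + 2*0) = 3182 + 0*(1 + 0) = 3182 + 0*1 = 3182 + 0 = 3182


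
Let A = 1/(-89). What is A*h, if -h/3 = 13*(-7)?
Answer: -273/89 ≈ -3.0674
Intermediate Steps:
h = 273 (h = -39*(-7) = -3*(-91) = 273)
A = -1/89 (A = 1*(-1/89) = -1/89 ≈ -0.011236)
A*h = -1/89*273 = -273/89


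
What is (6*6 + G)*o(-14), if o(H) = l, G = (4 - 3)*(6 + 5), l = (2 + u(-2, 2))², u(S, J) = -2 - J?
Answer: 188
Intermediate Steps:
l = 4 (l = (2 + (-2 - 1*2))² = (2 + (-2 - 2))² = (2 - 4)² = (-2)² = 4)
G = 11 (G = 1*11 = 11)
o(H) = 4
(6*6 + G)*o(-14) = (6*6 + 11)*4 = (36 + 11)*4 = 47*4 = 188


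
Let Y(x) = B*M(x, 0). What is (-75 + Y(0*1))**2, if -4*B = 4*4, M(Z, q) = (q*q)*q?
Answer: 5625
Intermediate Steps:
M(Z, q) = q**3 (M(Z, q) = q**2*q = q**3)
B = -4 ≈ -4.0000
Y(x) = 0 (Y(x) = -4*0**3 = -4*0 = 0)
(-75 + Y(0*1))**2 = (-75 + 0)**2 = (-75)**2 = 5625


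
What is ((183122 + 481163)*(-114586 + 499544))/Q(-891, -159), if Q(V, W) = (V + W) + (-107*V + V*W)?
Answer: 18265844645/16854 ≈ 1.0838e+6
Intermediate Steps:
Q(V, W) = W - 106*V + V*W
((183122 + 481163)*(-114586 + 499544))/Q(-891, -159) = ((183122 + 481163)*(-114586 + 499544))/(-159 - 106*(-891) - 891*(-159)) = (664285*384958)/(-159 + 94446 + 141669) = 255721825030/235956 = 255721825030*(1/235956) = 18265844645/16854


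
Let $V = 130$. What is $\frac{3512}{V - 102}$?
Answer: $\frac{878}{7} \approx 125.43$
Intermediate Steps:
$\frac{3512}{V - 102} = \frac{3512}{130 - 102} = \frac{3512}{28} = 3512 \cdot \frac{1}{28} = \frac{878}{7}$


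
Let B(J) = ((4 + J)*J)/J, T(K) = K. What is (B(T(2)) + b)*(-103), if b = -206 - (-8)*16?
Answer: 7416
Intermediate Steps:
B(J) = 4 + J (B(J) = (J*(4 + J))/J = 4 + J)
b = -78 (b = -206 - 1*(-128) = -206 + 128 = -78)
(B(T(2)) + b)*(-103) = ((4 + 2) - 78)*(-103) = (6 - 78)*(-103) = -72*(-103) = 7416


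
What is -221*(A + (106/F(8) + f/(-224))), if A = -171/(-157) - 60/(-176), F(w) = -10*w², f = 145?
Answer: -527609433/3868480 ≈ -136.39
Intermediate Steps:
A = 9879/6908 (A = -171*(-1/157) - 60*(-1/176) = 171/157 + 15/44 = 9879/6908 ≈ 1.4301)
-221*(A + (106/F(8) + f/(-224))) = -221*(9879/6908 + (106/((-10*8²)) + 145/(-224))) = -221*(9879/6908 + (106/((-10*64)) + 145*(-1/224))) = -221*(9879/6908 + (106/(-640) - 145/224)) = -221*(9879/6908 + (106*(-1/640) - 145/224)) = -221*(9879/6908 + (-53/320 - 145/224)) = -221*(9879/6908 - 1821/2240) = -221*2387373/3868480 = -527609433/3868480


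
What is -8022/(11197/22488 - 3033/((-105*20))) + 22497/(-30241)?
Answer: -954873632393349/231141549397 ≈ -4131.1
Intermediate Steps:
-8022/(11197/22488 - 3033/((-105*20))) + 22497/(-30241) = -8022/(11197*(1/22488) - 3033/(-2100)) + 22497*(-1/30241) = -8022/(11197/22488 - 3033*(-1/2100)) - 22497/30241 = -8022/(11197/22488 + 1011/700) - 22497/30241 = -8022/7643317/3935400 - 22497/30241 = -8022*3935400/7643317 - 22497/30241 = -31569778800/7643317 - 22497/30241 = -954873632393349/231141549397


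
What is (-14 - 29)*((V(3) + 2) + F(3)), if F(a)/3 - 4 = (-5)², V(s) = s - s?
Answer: -3827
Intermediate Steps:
V(s) = 0
F(a) = 87 (F(a) = 12 + 3*(-5)² = 12 + 3*25 = 12 + 75 = 87)
(-14 - 29)*((V(3) + 2) + F(3)) = (-14 - 29)*((0 + 2) + 87) = -43*(2 + 87) = -43*89 = -3827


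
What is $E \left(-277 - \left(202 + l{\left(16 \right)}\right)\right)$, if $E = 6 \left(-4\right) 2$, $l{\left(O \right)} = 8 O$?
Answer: $29136$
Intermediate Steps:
$E = -48$ ($E = \left(-24\right) 2 = -48$)
$E \left(-277 - \left(202 + l{\left(16 \right)}\right)\right) = - 48 \left(-277 - \left(202 + 8 \cdot 16\right)\right) = - 48 \left(-277 - 330\right) = \left(-48\right) \left(-607\right) = 29136$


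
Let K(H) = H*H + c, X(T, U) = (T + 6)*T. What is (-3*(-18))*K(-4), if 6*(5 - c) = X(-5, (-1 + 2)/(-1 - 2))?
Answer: 1179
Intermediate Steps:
X(T, U) = T*(6 + T) (X(T, U) = (6 + T)*T = T*(6 + T))
c = 35/6 (c = 5 - (-5)*(6 - 5)/6 = 5 - (-5)/6 = 5 - ⅙*(-5) = 5 + ⅚ = 35/6 ≈ 5.8333)
K(H) = 35/6 + H² (K(H) = H*H + 35/6 = H² + 35/6 = 35/6 + H²)
(-3*(-18))*K(-4) = (-3*(-18))*(35/6 + (-4)²) = 54*(35/6 + 16) = 54*(131/6) = 1179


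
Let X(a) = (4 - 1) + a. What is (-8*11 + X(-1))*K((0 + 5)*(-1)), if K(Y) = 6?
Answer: -516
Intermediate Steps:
X(a) = 3 + a
(-8*11 + X(-1))*K((0 + 5)*(-1)) = (-8*11 + (3 - 1))*6 = (-88 + 2)*6 = -86*6 = -516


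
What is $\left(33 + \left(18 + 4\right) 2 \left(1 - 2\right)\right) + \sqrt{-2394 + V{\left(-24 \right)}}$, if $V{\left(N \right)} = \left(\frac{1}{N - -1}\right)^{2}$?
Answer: $-11 + \frac{5 i \sqrt{50657}}{23} \approx -11.0 + 48.929 i$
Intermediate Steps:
$V{\left(N \right)} = \frac{1}{\left(1 + N\right)^{2}}$ ($V{\left(N \right)} = \left(\frac{1}{N + \left(-3 + 4\right)}\right)^{2} = \left(\frac{1}{N + 1}\right)^{2} = \left(\frac{1}{1 + N}\right)^{2} = \frac{1}{\left(1 + N\right)^{2}}$)
$\left(33 + \left(18 + 4\right) 2 \left(1 - 2\right)\right) + \sqrt{-2394 + V{\left(-24 \right)}} = \left(33 + \left(18 + 4\right) 2 \left(1 - 2\right)\right) + \sqrt{-2394 + \frac{1}{\left(1 - 24\right)^{2}}} = \left(33 + 22 \cdot 2 \left(-1\right)\right) + \sqrt{-2394 + \frac{1}{529}} = \left(33 + 22 \left(-2\right)\right) + \sqrt{-2394 + \frac{1}{529}} = \left(33 - 44\right) + \sqrt{- \frac{1266425}{529}} = -11 + \frac{5 i \sqrt{50657}}{23}$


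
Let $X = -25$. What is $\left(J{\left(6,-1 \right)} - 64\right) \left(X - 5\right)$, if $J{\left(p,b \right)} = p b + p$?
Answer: $1920$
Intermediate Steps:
$J{\left(p,b \right)} = p + b p$ ($J{\left(p,b \right)} = b p + p = p + b p$)
$\left(J{\left(6,-1 \right)} - 64\right) \left(X - 5\right) = \left(6 \left(1 - 1\right) - 64\right) \left(-25 - 5\right) = \left(6 \cdot 0 - 64\right) \left(-30\right) = \left(0 - 64\right) \left(-30\right) = \left(-64\right) \left(-30\right) = 1920$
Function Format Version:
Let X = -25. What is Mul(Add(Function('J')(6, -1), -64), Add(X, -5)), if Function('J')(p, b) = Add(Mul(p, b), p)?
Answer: 1920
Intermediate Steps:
Function('J')(p, b) = Add(p, Mul(b, p)) (Function('J')(p, b) = Add(Mul(b, p), p) = Add(p, Mul(b, p)))
Mul(Add(Function('J')(6, -1), -64), Add(X, -5)) = Mul(Add(Mul(6, Add(1, -1)), -64), Add(-25, -5)) = Mul(Add(Mul(6, 0), -64), -30) = Mul(Add(0, -64), -30) = Mul(-64, -30) = 1920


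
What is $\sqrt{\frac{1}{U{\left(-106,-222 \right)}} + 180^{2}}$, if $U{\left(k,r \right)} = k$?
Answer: $\frac{\sqrt{364046294}}{106} \approx 180.0$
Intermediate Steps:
$\sqrt{\frac{1}{U{\left(-106,-222 \right)}} + 180^{2}} = \sqrt{\frac{1}{-106} + 180^{2}} = \sqrt{- \frac{1}{106} + 32400} = \sqrt{\frac{3434399}{106}} = \frac{\sqrt{364046294}}{106}$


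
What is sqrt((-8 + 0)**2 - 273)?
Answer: I*sqrt(209) ≈ 14.457*I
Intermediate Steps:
sqrt((-8 + 0)**2 - 273) = sqrt((-8)**2 - 273) = sqrt(64 - 273) = sqrt(-209) = I*sqrt(209)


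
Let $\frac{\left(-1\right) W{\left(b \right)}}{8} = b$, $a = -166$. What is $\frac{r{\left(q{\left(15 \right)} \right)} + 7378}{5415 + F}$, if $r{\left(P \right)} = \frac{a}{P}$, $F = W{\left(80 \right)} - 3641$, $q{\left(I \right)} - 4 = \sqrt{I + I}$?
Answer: $\frac{8663}{1323} - \frac{83 \sqrt{30}}{7938} \approx 6.4907$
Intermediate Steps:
$q{\left(I \right)} = 4 + \sqrt{2} \sqrt{I}$ ($q{\left(I \right)} = 4 + \sqrt{I + I} = 4 + \sqrt{2 I} = 4 + \sqrt{2} \sqrt{I}$)
$W{\left(b \right)} = - 8 b$
$F = -4281$ ($F = \left(-8\right) 80 - 3641 = -640 - 3641 = -4281$)
$r{\left(P \right)} = - \frac{166}{P}$
$\frac{r{\left(q{\left(15 \right)} \right)} + 7378}{5415 + F} = \frac{- \frac{166}{4 + \sqrt{2} \sqrt{15}} + 7378}{5415 - 4281} = \frac{- \frac{166}{4 + \sqrt{30}} + 7378}{1134} = \left(7378 - \frac{166}{4 + \sqrt{30}}\right) \frac{1}{1134} = \frac{527}{81} - \frac{83}{567 \left(4 + \sqrt{30}\right)}$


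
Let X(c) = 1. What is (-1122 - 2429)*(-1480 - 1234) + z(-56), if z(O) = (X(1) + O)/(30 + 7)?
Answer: 356584263/37 ≈ 9.6374e+6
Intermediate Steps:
z(O) = 1/37 + O/37 (z(O) = (1 + O)/(30 + 7) = (1 + O)/37 = (1 + O)*(1/37) = 1/37 + O/37)
(-1122 - 2429)*(-1480 - 1234) + z(-56) = (-1122 - 2429)*(-1480 - 1234) + (1/37 + (1/37)*(-56)) = -3551*(-2714) + (1/37 - 56/37) = 9637414 - 55/37 = 356584263/37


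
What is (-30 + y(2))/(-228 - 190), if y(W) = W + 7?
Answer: 21/418 ≈ 0.050239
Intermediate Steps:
y(W) = 7 + W
(-30 + y(2))/(-228 - 190) = (-30 + (7 + 2))/(-228 - 190) = (-30 + 9)/(-418) = -21*(-1/418) = 21/418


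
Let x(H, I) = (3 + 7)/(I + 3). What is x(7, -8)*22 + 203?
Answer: 159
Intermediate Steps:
x(H, I) = 10/(3 + I)
x(7, -8)*22 + 203 = (10/(3 - 8))*22 + 203 = (10/(-5))*22 + 203 = (10*(-⅕))*22 + 203 = -2*22 + 203 = -44 + 203 = 159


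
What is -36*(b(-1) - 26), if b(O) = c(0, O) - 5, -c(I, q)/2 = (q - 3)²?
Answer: 2268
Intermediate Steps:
c(I, q) = -2*(-3 + q)² (c(I, q) = -2*(q - 3)² = -2*(-3 + q)²)
b(O) = -5 - 2*(-3 + O)² (b(O) = -2*(-3 + O)² - 5 = -5 - 2*(-3 + O)²)
-36*(b(-1) - 26) = -36*((-5 - 2*(-3 - 1)²) - 26) = -36*((-5 - 2*(-4)²) - 26) = -36*((-5 - 2*16) - 26) = -36*((-5 - 32) - 26) = -36*(-37 - 26) = -36*(-63) = 2268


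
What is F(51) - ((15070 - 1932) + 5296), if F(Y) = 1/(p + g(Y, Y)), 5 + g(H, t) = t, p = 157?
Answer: -3742101/203 ≈ -18434.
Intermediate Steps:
g(H, t) = -5 + t
F(Y) = 1/(152 + Y) (F(Y) = 1/(157 + (-5 + Y)) = 1/(152 + Y))
F(51) - ((15070 - 1932) + 5296) = 1/(152 + 51) - ((15070 - 1932) + 5296) = 1/203 - (13138 + 5296) = 1/203 - 1*18434 = 1/203 - 18434 = -3742101/203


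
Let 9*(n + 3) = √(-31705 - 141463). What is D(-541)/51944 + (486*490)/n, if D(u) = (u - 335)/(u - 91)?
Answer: 3*(-5863353529869*I + 292*√10823)/(8207152*(4*√10823 + 27*I)) ≈ -332.77 - 5128.8*I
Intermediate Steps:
n = -3 + 4*I*√10823/9 (n = -3 + √(-31705 - 141463)/9 = -3 + √(-173168)/9 = -3 + (4*I*√10823)/9 = -3 + 4*I*√10823/9 ≈ -3.0 + 46.237*I)
D(u) = (-335 + u)/(-91 + u)
D(-541)/51944 + (486*490)/n = ((-335 - 541)/(-91 - 541))/51944 + (486*490)/(-3 + 4*I*√10823/9) = (-876/(-632))*(1/51944) + 238140/(-3 + 4*I*√10823/9) = -1/632*(-876)*(1/51944) + 238140/(-3 + 4*I*√10823/9) = (219/158)*(1/51944) + 238140/(-3 + 4*I*√10823/9) = 219/8207152 + 238140/(-3 + 4*I*√10823/9)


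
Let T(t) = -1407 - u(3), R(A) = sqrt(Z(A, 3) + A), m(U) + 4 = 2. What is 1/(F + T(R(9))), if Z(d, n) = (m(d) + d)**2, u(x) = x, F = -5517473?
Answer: -1/5518883 ≈ -1.8120e-7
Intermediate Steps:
m(U) = -2 (m(U) = -4 + 2 = -2)
Z(d, n) = (-2 + d)**2
R(A) = sqrt(A + (-2 + A)**2) (R(A) = sqrt((-2 + A)**2 + A) = sqrt(A + (-2 + A)**2))
T(t) = -1410 (T(t) = -1407 - 1*3 = -1407 - 3 = -1410)
1/(F + T(R(9))) = 1/(-5517473 - 1410) = 1/(-5518883) = -1/5518883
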